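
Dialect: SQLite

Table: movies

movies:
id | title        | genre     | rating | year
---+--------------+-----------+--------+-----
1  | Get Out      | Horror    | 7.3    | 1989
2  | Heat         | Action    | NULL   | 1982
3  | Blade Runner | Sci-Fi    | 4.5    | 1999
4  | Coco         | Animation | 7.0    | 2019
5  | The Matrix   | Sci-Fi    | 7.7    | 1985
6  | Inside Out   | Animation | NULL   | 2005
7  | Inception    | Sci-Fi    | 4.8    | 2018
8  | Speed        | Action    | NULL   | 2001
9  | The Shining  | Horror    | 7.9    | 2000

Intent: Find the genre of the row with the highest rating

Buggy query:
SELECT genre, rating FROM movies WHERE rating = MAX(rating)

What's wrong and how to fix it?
Bug: MAX(rating) is an aggregate and cannot be used directly in WHERE

Fix: Wrap MAX in a scalar subquery so WHERE compares against a single value

Corrected query:
SELECT genre, rating FROM movies WHERE rating = (SELECT MAX(rating) FROM movies)

Result:
genre  | rating
-------+-------
Horror | 7.9   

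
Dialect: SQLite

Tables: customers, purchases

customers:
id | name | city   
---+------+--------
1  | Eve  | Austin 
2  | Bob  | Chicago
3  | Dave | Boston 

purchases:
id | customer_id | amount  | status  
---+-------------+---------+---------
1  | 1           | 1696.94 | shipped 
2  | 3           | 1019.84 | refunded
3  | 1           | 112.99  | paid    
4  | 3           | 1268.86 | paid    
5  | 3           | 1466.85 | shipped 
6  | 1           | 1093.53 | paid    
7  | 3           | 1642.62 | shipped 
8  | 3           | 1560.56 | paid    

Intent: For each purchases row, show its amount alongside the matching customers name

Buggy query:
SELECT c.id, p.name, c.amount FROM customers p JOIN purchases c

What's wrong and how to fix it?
Bug: Missing join condition: each purchases row is matched to all customers rows instead of just its own

Fix: Add ON c.customer_id = p.id to the JOIN

Corrected query:
SELECT c.id, p.name, c.amount FROM customers p JOIN purchases c ON c.customer_id = p.id

Result:
id | name | amount 
---+------+--------
1  | Eve  | 1696.94
2  | Dave | 1019.84
3  | Eve  | 112.99 
4  | Dave | 1268.86
5  | Dave | 1466.85
6  | Eve  | 1093.53
7  | Dave | 1642.62
8  | Dave | 1560.56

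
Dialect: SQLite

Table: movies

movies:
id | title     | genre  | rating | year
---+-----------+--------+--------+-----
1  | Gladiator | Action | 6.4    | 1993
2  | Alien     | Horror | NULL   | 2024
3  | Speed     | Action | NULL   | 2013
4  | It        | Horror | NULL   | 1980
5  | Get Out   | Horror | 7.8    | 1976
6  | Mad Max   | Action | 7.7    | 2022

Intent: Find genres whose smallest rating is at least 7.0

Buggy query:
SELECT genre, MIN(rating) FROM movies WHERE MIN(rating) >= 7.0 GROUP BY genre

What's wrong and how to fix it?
Bug: MIN() in WHERE is a misuse of aggregate

Fix: Replace WHERE with HAVING after the GROUP BY

Corrected query:
SELECT genre, MIN(rating) FROM movies GROUP BY genre HAVING MIN(rating) >= 7.0

Result:
genre  | MIN(rating)
-------+------------
Horror | 7.8        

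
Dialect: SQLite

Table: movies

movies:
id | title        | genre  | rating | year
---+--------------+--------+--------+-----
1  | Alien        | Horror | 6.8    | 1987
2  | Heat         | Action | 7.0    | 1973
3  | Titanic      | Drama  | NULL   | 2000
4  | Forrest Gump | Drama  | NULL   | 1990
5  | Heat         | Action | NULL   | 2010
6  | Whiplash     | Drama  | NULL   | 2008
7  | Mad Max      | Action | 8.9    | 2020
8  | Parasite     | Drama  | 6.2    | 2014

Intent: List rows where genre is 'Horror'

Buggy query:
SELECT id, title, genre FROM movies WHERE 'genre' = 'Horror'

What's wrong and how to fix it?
Bug: Single quotes denote string literals in SQL; the column name is being compared as a constant string

Fix: Reference the column as genre without single quotes

Corrected query:
SELECT id, title, genre FROM movies WHERE genre = 'Horror'

Result:
id | title | genre 
---+-------+-------
1  | Alien | Horror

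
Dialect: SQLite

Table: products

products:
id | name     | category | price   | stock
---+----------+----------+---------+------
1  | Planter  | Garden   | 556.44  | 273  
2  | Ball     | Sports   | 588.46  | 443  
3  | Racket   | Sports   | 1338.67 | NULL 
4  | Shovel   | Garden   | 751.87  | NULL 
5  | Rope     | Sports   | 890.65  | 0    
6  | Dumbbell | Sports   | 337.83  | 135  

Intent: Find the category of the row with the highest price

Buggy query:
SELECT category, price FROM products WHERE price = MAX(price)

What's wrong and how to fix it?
Bug: MAX(price) is an aggregate and cannot be used directly in WHERE

Fix: Wrap MAX in a scalar subquery so WHERE compares against a single value

Corrected query:
SELECT category, price FROM products WHERE price = (SELECT MAX(price) FROM products)

Result:
category | price  
---------+--------
Sports   | 1338.67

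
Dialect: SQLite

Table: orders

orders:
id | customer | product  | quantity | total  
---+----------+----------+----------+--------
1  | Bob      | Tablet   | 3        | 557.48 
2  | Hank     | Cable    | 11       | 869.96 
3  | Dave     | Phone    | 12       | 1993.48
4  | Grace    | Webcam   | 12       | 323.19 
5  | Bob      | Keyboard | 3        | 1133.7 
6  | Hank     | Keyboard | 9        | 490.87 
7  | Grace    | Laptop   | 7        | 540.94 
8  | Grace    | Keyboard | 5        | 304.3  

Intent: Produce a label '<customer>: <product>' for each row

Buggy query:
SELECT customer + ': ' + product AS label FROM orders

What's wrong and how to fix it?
Bug: '+' is numeric addition; on text columns SQLite converts them to 0 instead of concatenating

Fix: Replace + with || to concatenate text

Corrected query:
SELECT customer || ': ' || product AS label FROM orders

Result:
label          
---------------
Bob: Tablet    
Hank: Cable    
Dave: Phone    
Grace: Webcam  
Bob: Keyboard  
Hank: Keyboard 
Grace: Laptop  
Grace: Keyboard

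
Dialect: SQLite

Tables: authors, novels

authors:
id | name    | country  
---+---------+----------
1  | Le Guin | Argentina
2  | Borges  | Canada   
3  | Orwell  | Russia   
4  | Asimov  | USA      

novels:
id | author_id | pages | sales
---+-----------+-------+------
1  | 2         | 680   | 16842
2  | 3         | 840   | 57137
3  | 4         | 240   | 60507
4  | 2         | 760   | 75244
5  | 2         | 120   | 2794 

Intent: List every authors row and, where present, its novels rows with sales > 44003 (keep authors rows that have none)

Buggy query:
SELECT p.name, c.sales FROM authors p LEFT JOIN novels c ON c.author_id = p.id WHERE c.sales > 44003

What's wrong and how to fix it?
Bug: Filtering c.sales in WHERE discards the NULL rows produced by LEFT JOIN, turning it into an inner join

Fix: Put 'c.sales > 44003' in the JOIN's ON clause instead of WHERE

Corrected query:
SELECT p.name, c.sales FROM authors p LEFT JOIN novels c ON c.author_id = p.id AND c.sales > 44003

Result:
name    | sales
--------+------
Le Guin | NULL 
Borges  | 75244
Orwell  | 57137
Asimov  | 60507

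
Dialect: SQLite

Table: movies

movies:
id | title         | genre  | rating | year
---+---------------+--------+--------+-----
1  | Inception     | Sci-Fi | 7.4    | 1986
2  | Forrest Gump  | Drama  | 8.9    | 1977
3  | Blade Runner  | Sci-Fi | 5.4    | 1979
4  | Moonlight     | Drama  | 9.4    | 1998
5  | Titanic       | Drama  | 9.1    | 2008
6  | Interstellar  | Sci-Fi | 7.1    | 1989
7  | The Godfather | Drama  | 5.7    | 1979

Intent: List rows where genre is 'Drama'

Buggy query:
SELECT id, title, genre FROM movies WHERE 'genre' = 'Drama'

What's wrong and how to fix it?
Bug: 'genre' in single quotes is a string literal, not the column; the comparison is literal-vs-literal and never true

Fix: Remove the quotes around the column name (or use double quotes for an identifier)

Corrected query:
SELECT id, title, genre FROM movies WHERE genre = 'Drama'

Result:
id | title         | genre
---+---------------+------
2  | Forrest Gump  | Drama
4  | Moonlight     | Drama
5  | Titanic       | Drama
7  | The Godfather | Drama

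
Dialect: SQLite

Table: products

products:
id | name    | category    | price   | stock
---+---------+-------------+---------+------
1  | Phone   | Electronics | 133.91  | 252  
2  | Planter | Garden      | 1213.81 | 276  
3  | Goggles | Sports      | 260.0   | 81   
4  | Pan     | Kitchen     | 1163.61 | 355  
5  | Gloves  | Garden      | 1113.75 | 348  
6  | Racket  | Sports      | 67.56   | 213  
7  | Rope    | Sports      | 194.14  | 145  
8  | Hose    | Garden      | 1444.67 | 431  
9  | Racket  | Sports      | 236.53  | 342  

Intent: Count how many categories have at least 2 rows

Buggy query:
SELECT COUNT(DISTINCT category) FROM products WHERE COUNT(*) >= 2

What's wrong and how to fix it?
Bug: COUNT(*) cannot appear in WHERE; the per-group count doesn't exist yet

Fix: Group first with HAVING COUNT(*) >= 2, then COUNT the resulting groups

Corrected query:
SELECT COUNT(*) FROM (SELECT category FROM products GROUP BY category HAVING COUNT(*) >= 2)

Result:
COUNT(*)
--------
2       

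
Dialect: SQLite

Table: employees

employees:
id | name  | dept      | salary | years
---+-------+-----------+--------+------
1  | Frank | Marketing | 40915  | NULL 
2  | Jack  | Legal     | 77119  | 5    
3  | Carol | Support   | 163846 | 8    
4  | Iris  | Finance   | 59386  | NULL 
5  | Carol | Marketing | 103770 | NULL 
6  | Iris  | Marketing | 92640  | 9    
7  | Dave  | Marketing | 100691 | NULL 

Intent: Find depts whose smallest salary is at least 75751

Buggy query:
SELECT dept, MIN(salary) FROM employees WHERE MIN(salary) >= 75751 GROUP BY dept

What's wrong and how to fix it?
Bug: MIN() in WHERE is a misuse of aggregate

Fix: Replace WHERE with HAVING after the GROUP BY

Corrected query:
SELECT dept, MIN(salary) FROM employees GROUP BY dept HAVING MIN(salary) >= 75751

Result:
dept    | MIN(salary)
--------+------------
Legal   | 77119      
Support | 163846     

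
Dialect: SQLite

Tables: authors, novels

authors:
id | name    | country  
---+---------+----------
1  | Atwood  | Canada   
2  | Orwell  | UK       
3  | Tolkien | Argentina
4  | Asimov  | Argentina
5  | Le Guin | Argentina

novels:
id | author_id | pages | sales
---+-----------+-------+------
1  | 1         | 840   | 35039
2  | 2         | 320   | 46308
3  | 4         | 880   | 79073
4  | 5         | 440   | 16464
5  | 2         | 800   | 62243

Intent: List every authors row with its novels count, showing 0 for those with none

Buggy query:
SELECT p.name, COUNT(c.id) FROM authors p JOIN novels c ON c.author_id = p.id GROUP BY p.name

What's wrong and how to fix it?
Bug: INNER JOIN drops authors rows that have no matching novels rows

Fix: Switch to LEFT JOIN to retain unmatched parent rows

Corrected query:
SELECT p.name, COUNT(c.id) FROM authors p LEFT JOIN novels c ON c.author_id = p.id GROUP BY p.name

Result:
name    | COUNT(c.id)
--------+------------
Asimov  | 1          
Atwood  | 1          
Le Guin | 1          
Orwell  | 2          
Tolkien | 0          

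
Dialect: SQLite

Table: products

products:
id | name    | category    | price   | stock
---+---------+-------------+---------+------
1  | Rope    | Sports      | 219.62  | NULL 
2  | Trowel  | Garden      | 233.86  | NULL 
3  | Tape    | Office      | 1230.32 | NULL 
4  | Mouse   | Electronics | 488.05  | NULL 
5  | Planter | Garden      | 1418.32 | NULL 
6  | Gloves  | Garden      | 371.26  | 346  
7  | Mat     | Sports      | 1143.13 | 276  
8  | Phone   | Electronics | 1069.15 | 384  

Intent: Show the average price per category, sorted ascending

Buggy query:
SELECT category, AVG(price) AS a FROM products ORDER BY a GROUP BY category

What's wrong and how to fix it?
Bug: GROUP BY must precede ORDER BY

Fix: Move ORDER BY to the end, after GROUP BY

Corrected query:
SELECT category, AVG(price) AS a FROM products GROUP BY category ORDER BY a

Result:
category    | a      
------------+--------
Garden      | 674.48 
Sports      | 681.375
Electronics | 778.6  
Office      | 1230.32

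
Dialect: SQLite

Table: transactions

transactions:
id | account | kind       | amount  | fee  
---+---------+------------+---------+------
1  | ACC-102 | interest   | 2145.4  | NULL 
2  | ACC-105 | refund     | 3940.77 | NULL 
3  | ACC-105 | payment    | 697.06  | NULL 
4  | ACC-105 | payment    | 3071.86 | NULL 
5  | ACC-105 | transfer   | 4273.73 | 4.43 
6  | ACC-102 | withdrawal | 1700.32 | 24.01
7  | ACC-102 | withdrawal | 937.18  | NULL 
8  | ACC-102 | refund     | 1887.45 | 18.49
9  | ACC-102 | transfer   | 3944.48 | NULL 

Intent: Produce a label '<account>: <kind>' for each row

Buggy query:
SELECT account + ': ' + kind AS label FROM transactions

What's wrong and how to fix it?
Bug: SQLite uses || for string concatenation; + coerces text to numbers (yielding 0)

Fix: Replace + with || to concatenate text

Corrected query:
SELECT account || ': ' || kind AS label FROM transactions

Result:
label              
-------------------
ACC-102: interest  
ACC-105: refund    
ACC-105: payment   
ACC-105: payment   
ACC-105: transfer  
ACC-102: withdrawal
ACC-102: withdrawal
ACC-102: refund    
ACC-102: transfer  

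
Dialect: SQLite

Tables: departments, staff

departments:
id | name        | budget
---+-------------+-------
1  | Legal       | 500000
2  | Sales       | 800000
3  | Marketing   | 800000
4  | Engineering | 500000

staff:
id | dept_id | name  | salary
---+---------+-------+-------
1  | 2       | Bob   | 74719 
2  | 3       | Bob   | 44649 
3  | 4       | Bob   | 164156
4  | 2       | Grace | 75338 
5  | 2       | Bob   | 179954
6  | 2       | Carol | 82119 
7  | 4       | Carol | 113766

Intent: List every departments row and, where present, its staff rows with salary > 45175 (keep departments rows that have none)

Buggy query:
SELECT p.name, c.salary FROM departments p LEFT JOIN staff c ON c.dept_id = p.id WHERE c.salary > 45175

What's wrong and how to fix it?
Bug: Filtering c.salary in WHERE discards the NULL rows produced by LEFT JOIN, turning it into an inner join

Fix: Move the right-table condition into the ON clause so unmatched parents are kept

Corrected query:
SELECT p.name, c.salary FROM departments p LEFT JOIN staff c ON c.dept_id = p.id AND c.salary > 45175

Result:
name        | salary
------------+-------
Legal       | NULL  
Sales       | 74719 
Sales       | 75338 
Sales       | 82119 
Sales       | 179954
Marketing   | NULL  
Engineering | 113766
Engineering | 164156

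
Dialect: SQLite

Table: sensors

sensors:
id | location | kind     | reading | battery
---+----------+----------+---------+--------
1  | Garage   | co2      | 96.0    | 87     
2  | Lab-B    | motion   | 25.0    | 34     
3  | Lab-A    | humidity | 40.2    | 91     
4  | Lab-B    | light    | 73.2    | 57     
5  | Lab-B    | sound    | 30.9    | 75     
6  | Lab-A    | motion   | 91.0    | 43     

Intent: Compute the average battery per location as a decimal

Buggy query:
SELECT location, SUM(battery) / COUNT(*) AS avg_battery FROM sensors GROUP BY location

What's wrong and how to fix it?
Bug: Both operands are integers, so '/' performs integer division and truncates

Fix: Multiply by 1.0 (or CAST to REAL) to force floating-point division

Corrected query:
SELECT location, SUM(battery) * 1.0 / COUNT(*) AS avg_battery FROM sensors GROUP BY location

Result:
location | avg_battery
---------+------------
Garage   | 87         
Lab-A    | 67         
Lab-B    | 55.333333  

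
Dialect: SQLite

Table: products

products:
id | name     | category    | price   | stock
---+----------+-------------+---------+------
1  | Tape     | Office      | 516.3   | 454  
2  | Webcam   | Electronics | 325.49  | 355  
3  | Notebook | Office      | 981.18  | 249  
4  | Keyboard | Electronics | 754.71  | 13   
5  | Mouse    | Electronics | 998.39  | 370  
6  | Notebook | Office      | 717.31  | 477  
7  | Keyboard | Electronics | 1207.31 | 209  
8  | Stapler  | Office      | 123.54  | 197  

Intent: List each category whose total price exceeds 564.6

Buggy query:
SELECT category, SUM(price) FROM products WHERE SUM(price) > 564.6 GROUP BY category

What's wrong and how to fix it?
Bug: Aggregate functions cannot appear in a WHERE clause

Fix: Move the aggregate condition to a HAVING clause

Corrected query:
SELECT category, SUM(price) FROM products GROUP BY category HAVING SUM(price) > 564.6

Result:
category    | SUM(price)
------------+-----------
Electronics | 3285.9    
Office      | 2338.33   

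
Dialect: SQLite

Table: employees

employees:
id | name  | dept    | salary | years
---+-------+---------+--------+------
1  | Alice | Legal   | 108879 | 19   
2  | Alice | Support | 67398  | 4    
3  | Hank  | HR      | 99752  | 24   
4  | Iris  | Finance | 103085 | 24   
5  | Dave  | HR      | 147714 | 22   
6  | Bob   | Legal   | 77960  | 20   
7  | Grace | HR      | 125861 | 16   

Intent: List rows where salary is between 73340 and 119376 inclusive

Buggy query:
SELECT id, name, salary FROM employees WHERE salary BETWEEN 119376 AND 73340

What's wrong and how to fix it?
Bug: BETWEEN expects the lower bound first; with 119376 AND 73340 the range is empty

Fix: Swap the bounds so the smaller value comes first

Corrected query:
SELECT id, name, salary FROM employees WHERE salary BETWEEN 73340 AND 119376

Result:
id | name  | salary
---+-------+-------
1  | Alice | 108879
3  | Hank  | 99752 
4  | Iris  | 103085
6  | Bob   | 77960 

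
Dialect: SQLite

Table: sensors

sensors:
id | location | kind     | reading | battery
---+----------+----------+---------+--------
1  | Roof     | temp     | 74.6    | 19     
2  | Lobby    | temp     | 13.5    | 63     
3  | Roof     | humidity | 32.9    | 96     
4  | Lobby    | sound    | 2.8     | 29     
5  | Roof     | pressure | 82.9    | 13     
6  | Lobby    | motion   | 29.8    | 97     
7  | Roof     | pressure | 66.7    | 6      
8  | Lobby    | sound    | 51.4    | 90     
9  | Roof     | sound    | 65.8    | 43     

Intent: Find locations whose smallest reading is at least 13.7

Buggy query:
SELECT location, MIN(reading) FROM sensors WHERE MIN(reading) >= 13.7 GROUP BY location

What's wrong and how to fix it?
Bug: MIN() in WHERE is a misuse of aggregate

Fix: Use HAVING for the per-group MIN condition

Corrected query:
SELECT location, MIN(reading) FROM sensors GROUP BY location HAVING MIN(reading) >= 13.7

Result:
location | MIN(reading)
---------+-------------
Roof     | 32.9        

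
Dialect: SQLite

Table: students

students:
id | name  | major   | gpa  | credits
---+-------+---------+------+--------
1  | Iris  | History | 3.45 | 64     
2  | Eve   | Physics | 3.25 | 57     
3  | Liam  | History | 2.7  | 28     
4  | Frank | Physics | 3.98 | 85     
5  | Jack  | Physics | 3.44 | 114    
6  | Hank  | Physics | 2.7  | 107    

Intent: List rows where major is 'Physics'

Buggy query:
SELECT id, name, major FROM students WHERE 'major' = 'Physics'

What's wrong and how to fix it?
Bug: Single quotes denote string literals in SQL; the column name is being compared as a constant string

Fix: Remove the quotes around the column name (or use double quotes for an identifier)

Corrected query:
SELECT id, name, major FROM students WHERE major = 'Physics'

Result:
id | name  | major  
---+-------+--------
2  | Eve   | Physics
4  | Frank | Physics
5  | Jack  | Physics
6  | Hank  | Physics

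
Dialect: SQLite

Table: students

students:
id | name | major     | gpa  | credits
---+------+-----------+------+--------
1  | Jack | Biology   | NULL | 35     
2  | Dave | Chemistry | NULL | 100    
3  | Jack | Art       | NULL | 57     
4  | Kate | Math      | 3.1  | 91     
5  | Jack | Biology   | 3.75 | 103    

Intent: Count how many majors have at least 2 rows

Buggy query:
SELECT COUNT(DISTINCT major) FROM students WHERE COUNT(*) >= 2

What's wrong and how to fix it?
Bug: WHERE filters individual rows, not groups, so a group-level COUNT is invalid there

Fix: Use a subquery that GROUPs and filters with HAVING, then count its rows

Corrected query:
SELECT COUNT(*) FROM (SELECT major FROM students GROUP BY major HAVING COUNT(*) >= 2)

Result:
COUNT(*)
--------
1       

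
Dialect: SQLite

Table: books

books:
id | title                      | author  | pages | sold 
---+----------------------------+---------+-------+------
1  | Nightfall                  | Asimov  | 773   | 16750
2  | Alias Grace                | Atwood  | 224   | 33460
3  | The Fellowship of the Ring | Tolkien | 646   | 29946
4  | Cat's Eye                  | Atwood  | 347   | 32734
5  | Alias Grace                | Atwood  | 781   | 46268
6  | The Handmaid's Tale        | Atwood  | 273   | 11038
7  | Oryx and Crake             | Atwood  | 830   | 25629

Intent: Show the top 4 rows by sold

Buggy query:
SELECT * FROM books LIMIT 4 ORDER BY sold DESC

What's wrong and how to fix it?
Bug: LIMIT must come after ORDER BY

Fix: Sort with ORDER BY, then apply LIMIT

Corrected query:
SELECT * FROM books ORDER BY sold DESC LIMIT 4

Result:
id | title                      | author  | pages | sold 
---+----------------------------+---------+-------+------
5  | Alias Grace                | Atwood  | 781   | 46268
2  | Alias Grace                | Atwood  | 224   | 33460
4  | Cat's Eye                  | Atwood  | 347   | 32734
3  | The Fellowship of the Ring | Tolkien | 646   | 29946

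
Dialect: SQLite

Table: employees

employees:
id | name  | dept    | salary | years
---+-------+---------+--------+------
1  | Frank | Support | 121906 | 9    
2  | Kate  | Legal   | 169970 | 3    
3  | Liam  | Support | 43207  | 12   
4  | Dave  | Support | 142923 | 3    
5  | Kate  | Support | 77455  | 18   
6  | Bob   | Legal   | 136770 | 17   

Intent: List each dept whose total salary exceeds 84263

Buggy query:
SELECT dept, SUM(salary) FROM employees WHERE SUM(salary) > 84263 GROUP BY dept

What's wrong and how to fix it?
Bug: Aggregate functions cannot appear in a WHERE clause

Fix: Move the aggregate condition to a HAVING clause

Corrected query:
SELECT dept, SUM(salary) FROM employees GROUP BY dept HAVING SUM(salary) > 84263

Result:
dept    | SUM(salary)
--------+------------
Legal   | 306740     
Support | 385491     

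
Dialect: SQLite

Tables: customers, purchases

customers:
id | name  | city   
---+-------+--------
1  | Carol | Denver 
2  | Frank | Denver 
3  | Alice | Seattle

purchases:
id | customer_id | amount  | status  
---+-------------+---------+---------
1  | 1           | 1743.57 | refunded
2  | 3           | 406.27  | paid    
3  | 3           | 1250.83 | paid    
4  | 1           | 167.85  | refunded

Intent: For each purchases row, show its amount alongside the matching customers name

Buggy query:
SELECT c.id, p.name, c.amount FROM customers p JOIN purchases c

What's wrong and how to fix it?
Bug: Missing join condition: each purchases row is matched to all customers rows instead of just its own

Fix: Add ON c.customer_id = p.id to the JOIN

Corrected query:
SELECT c.id, p.name, c.amount FROM customers p JOIN purchases c ON c.customer_id = p.id

Result:
id | name  | amount 
---+-------+--------
1  | Carol | 1743.57
2  | Alice | 406.27 
3  | Alice | 1250.83
4  | Carol | 167.85 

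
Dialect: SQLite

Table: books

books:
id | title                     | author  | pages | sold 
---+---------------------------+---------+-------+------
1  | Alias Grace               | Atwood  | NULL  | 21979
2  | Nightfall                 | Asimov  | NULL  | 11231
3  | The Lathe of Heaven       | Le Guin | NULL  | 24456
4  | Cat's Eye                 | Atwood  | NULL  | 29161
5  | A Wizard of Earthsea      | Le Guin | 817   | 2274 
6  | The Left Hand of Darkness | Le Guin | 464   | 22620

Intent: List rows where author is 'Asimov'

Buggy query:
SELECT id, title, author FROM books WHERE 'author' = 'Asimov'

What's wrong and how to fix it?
Bug: 'author' in single quotes is a string literal, not the column; the comparison is literal-vs-literal and never true

Fix: Reference the column as author without single quotes

Corrected query:
SELECT id, title, author FROM books WHERE author = 'Asimov'

Result:
id | title     | author
---+-----------+-------
2  | Nightfall | Asimov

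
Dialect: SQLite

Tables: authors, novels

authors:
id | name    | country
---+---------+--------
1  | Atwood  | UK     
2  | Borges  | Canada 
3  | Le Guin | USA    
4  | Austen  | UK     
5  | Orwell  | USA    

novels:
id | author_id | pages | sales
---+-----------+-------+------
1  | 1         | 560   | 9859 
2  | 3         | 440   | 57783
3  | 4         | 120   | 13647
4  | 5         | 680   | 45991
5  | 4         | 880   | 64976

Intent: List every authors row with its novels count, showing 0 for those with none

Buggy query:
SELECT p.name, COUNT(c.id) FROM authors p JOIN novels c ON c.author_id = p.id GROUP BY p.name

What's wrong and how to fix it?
Bug: INNER JOIN drops authors rows that have no matching novels rows

Fix: Switch to LEFT JOIN to retain unmatched parent rows

Corrected query:
SELECT p.name, COUNT(c.id) FROM authors p LEFT JOIN novels c ON c.author_id = p.id GROUP BY p.name

Result:
name    | COUNT(c.id)
--------+------------
Atwood  | 1          
Austen  | 2          
Borges  | 0          
Le Guin | 1          
Orwell  | 1          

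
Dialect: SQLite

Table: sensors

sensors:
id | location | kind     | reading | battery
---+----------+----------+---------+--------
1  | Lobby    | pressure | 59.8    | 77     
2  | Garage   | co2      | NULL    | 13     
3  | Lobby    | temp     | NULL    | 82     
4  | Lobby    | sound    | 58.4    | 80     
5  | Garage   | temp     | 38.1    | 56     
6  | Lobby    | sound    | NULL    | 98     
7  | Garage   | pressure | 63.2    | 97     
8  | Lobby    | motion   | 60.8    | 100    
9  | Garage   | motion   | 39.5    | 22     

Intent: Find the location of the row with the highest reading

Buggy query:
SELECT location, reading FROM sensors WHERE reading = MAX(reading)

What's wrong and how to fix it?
Bug: MAX(reading) is an aggregate and cannot be used directly in WHERE

Fix: Use a subquery: WHERE reading = (SELECT MAX(reading) FROM sensors)

Corrected query:
SELECT location, reading FROM sensors WHERE reading = (SELECT MAX(reading) FROM sensors)

Result:
location | reading
---------+--------
Garage   | 63.2   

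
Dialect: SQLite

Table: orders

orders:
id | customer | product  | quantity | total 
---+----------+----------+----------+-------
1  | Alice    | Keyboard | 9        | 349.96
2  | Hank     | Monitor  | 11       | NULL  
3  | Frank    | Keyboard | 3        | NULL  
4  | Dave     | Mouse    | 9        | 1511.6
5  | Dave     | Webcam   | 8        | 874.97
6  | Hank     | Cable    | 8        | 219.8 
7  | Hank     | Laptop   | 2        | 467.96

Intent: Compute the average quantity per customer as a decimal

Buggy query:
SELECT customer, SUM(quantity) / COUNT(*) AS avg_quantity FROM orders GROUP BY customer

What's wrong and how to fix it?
Bug: Both operands are integers, so '/' performs integer division and truncates

Fix: Cast one side to REAL so the division keeps the fractional part

Corrected query:
SELECT customer, SUM(quantity) * 1.0 / COUNT(*) AS avg_quantity FROM orders GROUP BY customer

Result:
customer | avg_quantity
---------+-------------
Alice    | 9           
Dave     | 8.5         
Frank    | 3           
Hank     | 7           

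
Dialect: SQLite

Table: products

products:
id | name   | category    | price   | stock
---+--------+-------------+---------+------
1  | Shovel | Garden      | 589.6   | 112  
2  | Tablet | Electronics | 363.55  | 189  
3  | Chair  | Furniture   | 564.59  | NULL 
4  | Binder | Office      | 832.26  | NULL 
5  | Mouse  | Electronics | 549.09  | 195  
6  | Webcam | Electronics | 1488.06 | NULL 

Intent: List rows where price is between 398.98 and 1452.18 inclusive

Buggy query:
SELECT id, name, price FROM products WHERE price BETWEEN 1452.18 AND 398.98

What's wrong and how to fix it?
Bug: The bounds are reversed; BETWEEN a AND b requires a <= b to match anything

Fix: Swap the bounds so the smaller value comes first

Corrected query:
SELECT id, name, price FROM products WHERE price BETWEEN 398.98 AND 1452.18

Result:
id | name   | price 
---+--------+-------
1  | Shovel | 589.6 
3  | Chair  | 564.59
4  | Binder | 832.26
5  | Mouse  | 549.09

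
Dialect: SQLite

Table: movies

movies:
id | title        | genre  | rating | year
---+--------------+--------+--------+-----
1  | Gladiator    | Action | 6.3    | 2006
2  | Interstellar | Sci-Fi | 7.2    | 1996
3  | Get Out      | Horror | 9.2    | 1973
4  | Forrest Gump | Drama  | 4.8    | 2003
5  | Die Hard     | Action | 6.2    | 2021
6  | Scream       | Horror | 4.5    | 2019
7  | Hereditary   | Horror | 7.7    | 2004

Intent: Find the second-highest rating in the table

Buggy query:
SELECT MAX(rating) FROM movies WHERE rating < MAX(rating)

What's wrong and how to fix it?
Bug: MAX(rating) on the right of the comparison is an aggregate-in-WHERE error

Fix: Compute the overall MAX in a subquery, then take MAX of rows below it

Corrected query:
SELECT MAX(rating) FROM movies WHERE rating < (SELECT MAX(rating) FROM movies)

Result:
MAX(rating)
-----------
7.7        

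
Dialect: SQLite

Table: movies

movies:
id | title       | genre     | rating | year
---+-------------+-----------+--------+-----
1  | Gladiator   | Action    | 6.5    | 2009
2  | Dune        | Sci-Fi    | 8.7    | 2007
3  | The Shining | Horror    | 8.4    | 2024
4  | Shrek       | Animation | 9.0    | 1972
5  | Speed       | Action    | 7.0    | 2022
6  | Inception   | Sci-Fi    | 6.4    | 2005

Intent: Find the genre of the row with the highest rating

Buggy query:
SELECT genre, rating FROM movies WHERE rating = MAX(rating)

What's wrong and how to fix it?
Bug: MAX(rating) is an aggregate and cannot be used directly in WHERE

Fix: Use a subquery: WHERE rating = (SELECT MAX(rating) FROM movies)

Corrected query:
SELECT genre, rating FROM movies WHERE rating = (SELECT MAX(rating) FROM movies)

Result:
genre     | rating
----------+-------
Animation | 9     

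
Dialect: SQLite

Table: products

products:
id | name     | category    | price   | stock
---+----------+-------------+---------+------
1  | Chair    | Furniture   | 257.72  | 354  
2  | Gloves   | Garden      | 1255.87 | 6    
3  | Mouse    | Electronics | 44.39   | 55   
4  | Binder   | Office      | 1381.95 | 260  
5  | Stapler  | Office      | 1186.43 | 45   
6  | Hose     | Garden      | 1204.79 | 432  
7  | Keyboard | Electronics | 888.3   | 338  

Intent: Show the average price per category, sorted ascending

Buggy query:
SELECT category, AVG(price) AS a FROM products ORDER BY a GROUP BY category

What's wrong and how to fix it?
Bug: ORDER BY appears before GROUP BY; SQL clause order requires GROUP BY first

Fix: Reorder: SELECT … FROM … GROUP BY … ORDER BY …

Corrected query:
SELECT category, AVG(price) AS a FROM products GROUP BY category ORDER BY a

Result:
category    | a      
------------+--------
Furniture   | 257.72 
Electronics | 466.345
Garden      | 1230.33
Office      | 1284.19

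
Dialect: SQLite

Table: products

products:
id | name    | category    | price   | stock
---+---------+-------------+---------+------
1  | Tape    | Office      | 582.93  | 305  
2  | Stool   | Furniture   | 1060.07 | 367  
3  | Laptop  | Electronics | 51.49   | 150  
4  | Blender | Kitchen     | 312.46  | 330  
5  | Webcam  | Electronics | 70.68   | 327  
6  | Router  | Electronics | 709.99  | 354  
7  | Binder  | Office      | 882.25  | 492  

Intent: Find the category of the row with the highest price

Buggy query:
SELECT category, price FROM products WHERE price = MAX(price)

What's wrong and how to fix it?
Bug: MAX(price) is an aggregate and cannot be used directly in WHERE

Fix: Wrap MAX in a scalar subquery so WHERE compares against a single value

Corrected query:
SELECT category, price FROM products WHERE price = (SELECT MAX(price) FROM products)

Result:
category  | price  
----------+--------
Furniture | 1060.07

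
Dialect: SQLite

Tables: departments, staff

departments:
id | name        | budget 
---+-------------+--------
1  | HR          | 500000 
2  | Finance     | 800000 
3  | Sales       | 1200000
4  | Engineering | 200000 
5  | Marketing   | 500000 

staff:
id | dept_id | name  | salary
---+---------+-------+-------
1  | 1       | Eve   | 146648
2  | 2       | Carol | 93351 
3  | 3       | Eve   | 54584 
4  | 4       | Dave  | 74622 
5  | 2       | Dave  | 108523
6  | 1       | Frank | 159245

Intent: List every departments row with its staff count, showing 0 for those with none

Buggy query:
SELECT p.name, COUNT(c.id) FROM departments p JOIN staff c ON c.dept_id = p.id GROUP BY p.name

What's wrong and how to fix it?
Bug: An inner join excludes parents with zero children

Fix: Switch to LEFT JOIN to retain unmatched parent rows

Corrected query:
SELECT p.name, COUNT(c.id) FROM departments p LEFT JOIN staff c ON c.dept_id = p.id GROUP BY p.name

Result:
name        | COUNT(c.id)
------------+------------
Engineering | 1          
Finance     | 2          
HR          | 2          
Marketing   | 0          
Sales       | 1          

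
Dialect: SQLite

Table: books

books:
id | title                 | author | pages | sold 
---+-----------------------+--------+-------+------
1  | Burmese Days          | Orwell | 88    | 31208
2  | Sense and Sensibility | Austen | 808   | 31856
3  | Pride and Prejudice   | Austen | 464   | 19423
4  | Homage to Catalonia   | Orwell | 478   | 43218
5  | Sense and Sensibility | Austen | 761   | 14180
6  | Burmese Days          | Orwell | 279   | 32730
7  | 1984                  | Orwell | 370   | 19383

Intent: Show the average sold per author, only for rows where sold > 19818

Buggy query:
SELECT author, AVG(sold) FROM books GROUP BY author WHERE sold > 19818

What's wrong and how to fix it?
Bug: Row-level WHERE must come before GROUP BY in the clause order

Fix: Place WHERE between FROM and GROUP BY

Corrected query:
SELECT author, AVG(sold) FROM books WHERE sold > 19818 GROUP BY author

Result:
author | AVG(sold)   
-------+-------------
Austen | 31856       
Orwell | 35718.666667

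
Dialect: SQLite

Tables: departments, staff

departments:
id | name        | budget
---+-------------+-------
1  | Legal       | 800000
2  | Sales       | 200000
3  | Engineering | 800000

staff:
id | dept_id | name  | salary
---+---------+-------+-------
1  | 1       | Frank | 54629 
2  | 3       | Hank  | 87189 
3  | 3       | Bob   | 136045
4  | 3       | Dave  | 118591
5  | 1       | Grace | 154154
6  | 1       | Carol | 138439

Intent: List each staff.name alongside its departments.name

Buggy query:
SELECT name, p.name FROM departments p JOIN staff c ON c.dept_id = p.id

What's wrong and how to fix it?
Bug: Both tables have a 'name' column; the unqualified reference is ambiguous

Fix: Qualify the column with its table alias (c.name)

Corrected query:
SELECT c.name, p.name FROM departments p JOIN staff c ON c.dept_id = p.id

Result:
name  | name       
------+------------
Frank | Legal      
Hank  | Engineering
Bob   | Engineering
Dave  | Engineering
Grace | Legal      
Carol | Legal      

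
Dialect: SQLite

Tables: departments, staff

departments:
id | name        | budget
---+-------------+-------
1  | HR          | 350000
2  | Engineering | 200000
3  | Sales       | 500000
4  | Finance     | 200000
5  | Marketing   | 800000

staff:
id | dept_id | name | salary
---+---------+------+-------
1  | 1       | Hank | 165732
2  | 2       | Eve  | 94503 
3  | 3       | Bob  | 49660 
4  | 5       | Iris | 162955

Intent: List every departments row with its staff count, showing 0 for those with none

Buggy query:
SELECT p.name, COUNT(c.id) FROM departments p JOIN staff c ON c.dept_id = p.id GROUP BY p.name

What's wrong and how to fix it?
Bug: An inner join excludes parents with zero children

Fix: Use LEFT JOIN so parents without children still appear (COUNT(c.id) gives 0)

Corrected query:
SELECT p.name, COUNT(c.id) FROM departments p LEFT JOIN staff c ON c.dept_id = p.id GROUP BY p.name

Result:
name        | COUNT(c.id)
------------+------------
Engineering | 1          
Finance     | 0          
HR          | 1          
Marketing   | 1          
Sales       | 1          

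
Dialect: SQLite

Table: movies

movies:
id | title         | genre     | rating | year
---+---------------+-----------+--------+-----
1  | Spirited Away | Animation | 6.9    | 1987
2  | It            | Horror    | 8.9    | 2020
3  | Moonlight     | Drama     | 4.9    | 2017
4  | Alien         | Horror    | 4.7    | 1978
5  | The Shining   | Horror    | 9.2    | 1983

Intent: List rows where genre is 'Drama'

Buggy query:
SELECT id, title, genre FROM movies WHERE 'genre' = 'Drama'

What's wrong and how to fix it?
Bug: 'genre' in single quotes is a string literal, not the column; the comparison is literal-vs-literal and never true

Fix: Reference the column as genre without single quotes

Corrected query:
SELECT id, title, genre FROM movies WHERE genre = 'Drama'

Result:
id | title     | genre
---+-----------+------
3  | Moonlight | Drama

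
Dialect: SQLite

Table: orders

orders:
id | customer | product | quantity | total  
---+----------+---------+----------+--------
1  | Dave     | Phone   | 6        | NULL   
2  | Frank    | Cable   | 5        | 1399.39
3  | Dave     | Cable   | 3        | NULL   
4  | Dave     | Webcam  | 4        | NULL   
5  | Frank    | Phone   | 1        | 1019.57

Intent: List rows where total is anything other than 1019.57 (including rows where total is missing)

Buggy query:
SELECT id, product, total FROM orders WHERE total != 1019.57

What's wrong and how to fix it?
Bug: Inequality against NULL is unknown, not true; rows with NULL are dropped

Fix: Add an explicit OR total IS NULL to include the missing-value rows

Corrected query:
SELECT id, product, total FROM orders WHERE total != 1019.57 OR total IS NULL

Result:
id | product | total  
---+---------+--------
1  | Phone   | NULL   
2  | Cable   | 1399.39
3  | Cable   | NULL   
4  | Webcam  | NULL   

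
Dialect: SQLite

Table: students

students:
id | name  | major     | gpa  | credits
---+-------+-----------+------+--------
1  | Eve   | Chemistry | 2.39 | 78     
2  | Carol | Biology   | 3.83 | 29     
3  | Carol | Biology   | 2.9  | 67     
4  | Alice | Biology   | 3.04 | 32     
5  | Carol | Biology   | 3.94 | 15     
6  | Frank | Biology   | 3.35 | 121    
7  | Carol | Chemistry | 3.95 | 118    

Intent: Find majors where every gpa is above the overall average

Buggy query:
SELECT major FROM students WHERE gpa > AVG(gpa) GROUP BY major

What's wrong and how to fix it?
Bug: AVG() is an aggregate; it can't sit directly in WHERE

Fix: Use a subquery for AVG and a HAVING MIN(...) filter so the condition holds for every row in the group

Corrected query:
SELECT major FROM students GROUP BY major HAVING MIN(gpa) > (SELECT AVG(gpa) FROM students)

Result:
(no rows)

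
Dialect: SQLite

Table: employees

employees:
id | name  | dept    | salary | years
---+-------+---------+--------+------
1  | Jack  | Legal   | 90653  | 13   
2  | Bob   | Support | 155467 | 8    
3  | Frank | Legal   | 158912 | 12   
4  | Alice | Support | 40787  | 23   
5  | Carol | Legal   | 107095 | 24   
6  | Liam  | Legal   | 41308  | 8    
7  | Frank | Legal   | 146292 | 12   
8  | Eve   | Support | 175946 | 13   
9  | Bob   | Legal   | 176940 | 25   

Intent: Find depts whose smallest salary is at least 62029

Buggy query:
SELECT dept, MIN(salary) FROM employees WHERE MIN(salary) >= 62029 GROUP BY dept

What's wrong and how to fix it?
Bug: MIN() in WHERE is a misuse of aggregate

Fix: Replace WHERE with HAVING after the GROUP BY

Corrected query:
SELECT dept, MIN(salary) FROM employees GROUP BY dept HAVING MIN(salary) >= 62029

Result:
(no rows)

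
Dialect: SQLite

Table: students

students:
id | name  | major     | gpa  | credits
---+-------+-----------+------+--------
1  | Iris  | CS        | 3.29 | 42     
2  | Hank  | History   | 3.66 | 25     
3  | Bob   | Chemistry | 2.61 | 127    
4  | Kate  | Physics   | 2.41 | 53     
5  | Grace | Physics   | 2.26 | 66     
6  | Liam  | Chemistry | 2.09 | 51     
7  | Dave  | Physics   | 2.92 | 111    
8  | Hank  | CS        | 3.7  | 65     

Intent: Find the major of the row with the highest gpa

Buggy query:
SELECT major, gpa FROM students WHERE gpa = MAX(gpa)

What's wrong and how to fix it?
Bug: WHERE is evaluated per row; an aggregate over the whole table isn't defined there

Fix: Use a subquery: WHERE gpa = (SELECT MAX(gpa) FROM students)

Corrected query:
SELECT major, gpa FROM students WHERE gpa = (SELECT MAX(gpa) FROM students)

Result:
major | gpa
------+----
CS    | 3.7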